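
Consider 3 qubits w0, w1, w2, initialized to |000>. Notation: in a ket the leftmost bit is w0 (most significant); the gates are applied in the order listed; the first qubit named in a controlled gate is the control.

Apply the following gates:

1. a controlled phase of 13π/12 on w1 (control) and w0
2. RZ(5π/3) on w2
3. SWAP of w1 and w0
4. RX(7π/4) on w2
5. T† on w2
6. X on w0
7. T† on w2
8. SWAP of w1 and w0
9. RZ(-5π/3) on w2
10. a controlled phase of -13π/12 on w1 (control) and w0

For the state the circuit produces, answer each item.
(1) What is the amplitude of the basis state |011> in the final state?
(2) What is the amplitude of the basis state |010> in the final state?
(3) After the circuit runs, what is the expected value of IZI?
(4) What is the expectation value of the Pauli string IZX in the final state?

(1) The amplitude on |011> is -sqrt(2 - sqrt(2))*exp(I*pi/3)/2.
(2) The amplitude on |010> is -sqrt(sqrt(2) + 2)/2.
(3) In the final state, IZI has expectation -1.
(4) In the final state, IZX has expectation -sqrt(2)/4.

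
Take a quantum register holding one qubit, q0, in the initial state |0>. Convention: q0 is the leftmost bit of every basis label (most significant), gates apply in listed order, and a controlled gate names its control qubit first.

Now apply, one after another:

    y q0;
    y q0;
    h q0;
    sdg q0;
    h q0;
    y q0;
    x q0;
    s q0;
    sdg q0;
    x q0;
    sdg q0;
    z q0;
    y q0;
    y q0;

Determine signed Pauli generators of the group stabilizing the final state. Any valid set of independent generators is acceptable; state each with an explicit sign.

The final state is stabilized by the group generated by -X; other independent generating sets are equally valid.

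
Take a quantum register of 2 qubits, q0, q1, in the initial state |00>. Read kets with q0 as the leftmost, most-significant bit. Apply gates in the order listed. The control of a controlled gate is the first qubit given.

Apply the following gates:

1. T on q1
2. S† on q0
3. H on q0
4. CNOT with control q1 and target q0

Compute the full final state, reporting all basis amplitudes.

After the circuit, the state carries amplitude sqrt(2)/2 on |00>, 0 on |01>, sqrt(2)/2 on |10>, 0 on |11>.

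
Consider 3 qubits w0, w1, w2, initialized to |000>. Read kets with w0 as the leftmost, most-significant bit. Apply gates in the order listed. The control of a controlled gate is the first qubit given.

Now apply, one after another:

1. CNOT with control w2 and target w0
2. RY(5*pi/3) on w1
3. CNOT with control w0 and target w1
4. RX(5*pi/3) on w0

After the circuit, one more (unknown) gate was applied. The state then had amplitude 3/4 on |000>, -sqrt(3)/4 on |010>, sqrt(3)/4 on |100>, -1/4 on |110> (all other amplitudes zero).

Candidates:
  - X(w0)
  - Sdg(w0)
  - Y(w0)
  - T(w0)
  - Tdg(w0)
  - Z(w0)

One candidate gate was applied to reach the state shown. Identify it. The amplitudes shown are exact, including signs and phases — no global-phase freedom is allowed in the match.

The unique candidate consistent with the amplitudes is Sdg(w0).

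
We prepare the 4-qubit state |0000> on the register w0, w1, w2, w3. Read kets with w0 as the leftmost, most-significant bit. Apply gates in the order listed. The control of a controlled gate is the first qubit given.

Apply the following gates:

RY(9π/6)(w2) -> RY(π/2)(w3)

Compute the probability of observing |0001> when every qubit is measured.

A full measurement returns |0001> with probability 1/4.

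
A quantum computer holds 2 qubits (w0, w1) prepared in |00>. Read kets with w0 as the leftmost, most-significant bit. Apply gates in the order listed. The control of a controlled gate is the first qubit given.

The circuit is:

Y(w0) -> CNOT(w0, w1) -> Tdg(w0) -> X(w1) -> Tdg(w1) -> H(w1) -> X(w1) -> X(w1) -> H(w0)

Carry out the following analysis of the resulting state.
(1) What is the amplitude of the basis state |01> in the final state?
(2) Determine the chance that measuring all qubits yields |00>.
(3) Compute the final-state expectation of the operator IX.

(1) The final state's coefficient on |01> equals exp(I*pi/4)/2. Key observation: gates 7-8 undo each other exactly, leaving only the rest of the circuit to track.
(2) The probability of measuring |00> is 1/4.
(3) The expectation value of IX is 1.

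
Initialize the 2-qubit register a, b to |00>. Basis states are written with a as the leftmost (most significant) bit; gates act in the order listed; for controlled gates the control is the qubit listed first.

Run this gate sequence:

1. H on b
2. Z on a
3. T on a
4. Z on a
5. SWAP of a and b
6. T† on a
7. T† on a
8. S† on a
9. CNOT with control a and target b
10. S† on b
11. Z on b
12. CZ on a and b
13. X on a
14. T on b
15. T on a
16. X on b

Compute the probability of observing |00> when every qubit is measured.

The probability of measuring |00> is 1/2.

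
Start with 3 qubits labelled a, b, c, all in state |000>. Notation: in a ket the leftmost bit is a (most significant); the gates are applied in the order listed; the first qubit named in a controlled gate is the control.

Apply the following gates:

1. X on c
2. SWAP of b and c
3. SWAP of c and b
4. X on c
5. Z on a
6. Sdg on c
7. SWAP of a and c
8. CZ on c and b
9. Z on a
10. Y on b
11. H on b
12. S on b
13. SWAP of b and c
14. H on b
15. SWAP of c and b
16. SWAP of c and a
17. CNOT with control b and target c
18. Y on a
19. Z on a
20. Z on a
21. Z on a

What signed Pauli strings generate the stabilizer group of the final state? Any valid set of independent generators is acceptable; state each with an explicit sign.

The stabilizer group can be generated by +XII, -IXY, +IZZ, among other valid generating sets.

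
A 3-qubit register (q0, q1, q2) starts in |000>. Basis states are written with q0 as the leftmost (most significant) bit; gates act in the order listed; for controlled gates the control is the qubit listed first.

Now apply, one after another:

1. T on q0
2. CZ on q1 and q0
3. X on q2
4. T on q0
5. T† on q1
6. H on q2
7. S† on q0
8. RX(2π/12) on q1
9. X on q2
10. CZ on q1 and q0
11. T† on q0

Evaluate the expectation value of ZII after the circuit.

In the final state, ZII has expectation 1.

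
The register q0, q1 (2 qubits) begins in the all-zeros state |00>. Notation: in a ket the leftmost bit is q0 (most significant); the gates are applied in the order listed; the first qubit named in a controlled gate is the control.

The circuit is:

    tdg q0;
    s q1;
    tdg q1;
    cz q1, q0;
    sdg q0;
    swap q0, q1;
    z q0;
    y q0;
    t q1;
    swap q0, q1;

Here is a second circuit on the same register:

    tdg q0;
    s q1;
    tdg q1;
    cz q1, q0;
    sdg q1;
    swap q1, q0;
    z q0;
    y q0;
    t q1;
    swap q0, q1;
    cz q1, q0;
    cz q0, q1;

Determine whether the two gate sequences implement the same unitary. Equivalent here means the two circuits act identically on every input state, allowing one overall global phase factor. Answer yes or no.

No — the two circuits implement different unitaries, even allowing a global phase.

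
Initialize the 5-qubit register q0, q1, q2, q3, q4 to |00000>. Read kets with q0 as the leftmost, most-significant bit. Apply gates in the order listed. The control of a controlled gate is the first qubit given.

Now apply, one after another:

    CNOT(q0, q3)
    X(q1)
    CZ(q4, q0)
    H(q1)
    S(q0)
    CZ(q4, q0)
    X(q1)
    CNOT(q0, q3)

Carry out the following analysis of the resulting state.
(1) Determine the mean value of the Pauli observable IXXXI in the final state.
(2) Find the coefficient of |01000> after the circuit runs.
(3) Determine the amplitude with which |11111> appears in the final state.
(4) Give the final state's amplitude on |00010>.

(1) The observable IXXXI averages to 0.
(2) |01000> carries amplitude sqrt(2)/2 in the final state.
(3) |11111> carries amplitude 0 in the final state.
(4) The amplitude on |00010> is 0.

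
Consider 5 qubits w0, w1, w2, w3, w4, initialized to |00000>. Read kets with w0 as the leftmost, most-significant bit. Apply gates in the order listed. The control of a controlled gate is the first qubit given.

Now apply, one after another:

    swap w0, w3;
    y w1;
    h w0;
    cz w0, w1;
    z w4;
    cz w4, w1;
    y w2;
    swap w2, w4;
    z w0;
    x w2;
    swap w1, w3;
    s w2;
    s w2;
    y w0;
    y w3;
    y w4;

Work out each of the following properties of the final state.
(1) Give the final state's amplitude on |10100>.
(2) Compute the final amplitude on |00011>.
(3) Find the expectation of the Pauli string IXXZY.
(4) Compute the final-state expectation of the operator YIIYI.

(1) |10100> carries amplitude -sqrt(2)*I/2 in the final state.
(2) |00011> carries amplitude 0 in the final state.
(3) The expectation value of IXXZY is 0.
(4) The expectation value of YIIYI is 0.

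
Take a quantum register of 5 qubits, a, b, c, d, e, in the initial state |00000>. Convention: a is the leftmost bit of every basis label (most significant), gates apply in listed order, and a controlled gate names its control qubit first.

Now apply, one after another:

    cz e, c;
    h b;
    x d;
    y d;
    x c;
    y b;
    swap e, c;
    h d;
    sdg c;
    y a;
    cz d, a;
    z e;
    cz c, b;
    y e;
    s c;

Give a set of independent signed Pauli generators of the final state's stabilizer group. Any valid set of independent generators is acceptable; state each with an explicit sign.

The final state is stabilized by the group generated by -IXIII, -IIIXI, -ZIIII, +IIZII, +IIIIZ; other independent generating sets are equally valid.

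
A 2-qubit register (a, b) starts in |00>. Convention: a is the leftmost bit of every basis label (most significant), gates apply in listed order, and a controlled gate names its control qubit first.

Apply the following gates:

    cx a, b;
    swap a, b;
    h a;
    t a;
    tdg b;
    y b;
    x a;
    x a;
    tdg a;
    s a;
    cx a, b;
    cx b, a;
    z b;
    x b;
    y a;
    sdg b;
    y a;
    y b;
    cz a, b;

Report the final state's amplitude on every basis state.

After the circuit, the state carries amplitude 0 on |00>, 0 on |01>, sqrt(2)/2 on |10>, -sqrt(2)/2 on |11>.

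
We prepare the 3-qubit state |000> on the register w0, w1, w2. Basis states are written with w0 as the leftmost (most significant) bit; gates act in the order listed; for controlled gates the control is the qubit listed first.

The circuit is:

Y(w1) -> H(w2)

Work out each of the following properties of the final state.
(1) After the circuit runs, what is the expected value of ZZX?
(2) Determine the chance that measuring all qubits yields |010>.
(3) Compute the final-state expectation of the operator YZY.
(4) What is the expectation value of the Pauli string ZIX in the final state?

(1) The expectation value of ZZX is -1.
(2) Outcome |010> occurs with probability 1/2.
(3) The expectation value of YZY is 0.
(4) In the final state, ZIX has expectation 1.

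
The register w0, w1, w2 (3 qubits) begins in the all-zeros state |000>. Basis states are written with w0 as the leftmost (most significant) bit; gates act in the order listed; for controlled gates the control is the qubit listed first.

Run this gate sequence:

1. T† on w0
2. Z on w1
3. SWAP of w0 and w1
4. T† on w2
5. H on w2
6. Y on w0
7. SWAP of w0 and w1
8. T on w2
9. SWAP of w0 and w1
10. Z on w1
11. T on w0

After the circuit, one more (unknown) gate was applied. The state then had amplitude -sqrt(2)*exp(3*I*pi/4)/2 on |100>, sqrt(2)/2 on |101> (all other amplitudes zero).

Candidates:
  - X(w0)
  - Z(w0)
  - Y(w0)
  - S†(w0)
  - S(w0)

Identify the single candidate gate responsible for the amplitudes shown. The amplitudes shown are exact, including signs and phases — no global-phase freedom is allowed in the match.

The applied gate was Z(w0).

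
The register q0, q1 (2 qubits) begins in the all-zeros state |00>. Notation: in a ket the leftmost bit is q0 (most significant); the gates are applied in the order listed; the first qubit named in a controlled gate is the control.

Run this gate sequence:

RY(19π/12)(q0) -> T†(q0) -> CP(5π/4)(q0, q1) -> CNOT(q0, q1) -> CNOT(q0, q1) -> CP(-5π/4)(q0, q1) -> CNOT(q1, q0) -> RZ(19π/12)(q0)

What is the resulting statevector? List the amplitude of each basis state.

The resulting statevector has amplitude -sqrt(3)*sqrt(1/2 - sqrt(2)/4)*exp(-19*I*pi/24)/2 - sqrt(sqrt(2)/4 + 1/2)*exp(-19*I*pi/24)/2 on |00>, 0 on |01>, -sqrt(1/2 - sqrt(2)/4)*exp(13*I*pi/24)/2 + sqrt(3)*sqrt(sqrt(2)/4 + 1/2)*exp(13*I*pi/24)/2 on |10>, 0 on |11>. Key observation: gates 3-6 undo each other exactly, leaving only the rest of the circuit to track.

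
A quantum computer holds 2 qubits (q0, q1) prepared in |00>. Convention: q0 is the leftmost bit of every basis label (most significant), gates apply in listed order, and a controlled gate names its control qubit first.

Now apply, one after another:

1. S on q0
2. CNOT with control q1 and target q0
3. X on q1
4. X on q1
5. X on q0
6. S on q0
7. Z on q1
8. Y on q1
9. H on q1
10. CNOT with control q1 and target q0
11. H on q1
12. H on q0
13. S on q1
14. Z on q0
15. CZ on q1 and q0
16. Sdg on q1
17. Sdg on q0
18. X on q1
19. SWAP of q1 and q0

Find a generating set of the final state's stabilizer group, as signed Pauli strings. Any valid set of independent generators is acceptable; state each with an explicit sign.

The stabilizer group can be generated by -XY, +ZZ, among other valid generating sets.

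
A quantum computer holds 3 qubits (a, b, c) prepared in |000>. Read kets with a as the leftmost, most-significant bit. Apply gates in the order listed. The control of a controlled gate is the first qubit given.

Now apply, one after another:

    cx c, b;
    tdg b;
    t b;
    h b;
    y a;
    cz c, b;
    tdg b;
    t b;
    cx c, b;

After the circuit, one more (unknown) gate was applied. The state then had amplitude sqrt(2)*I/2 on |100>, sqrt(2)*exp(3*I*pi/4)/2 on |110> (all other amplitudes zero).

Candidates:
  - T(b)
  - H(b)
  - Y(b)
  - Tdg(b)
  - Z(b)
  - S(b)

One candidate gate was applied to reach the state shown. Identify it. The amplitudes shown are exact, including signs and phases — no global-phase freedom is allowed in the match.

It was T(b) that produced the state shown.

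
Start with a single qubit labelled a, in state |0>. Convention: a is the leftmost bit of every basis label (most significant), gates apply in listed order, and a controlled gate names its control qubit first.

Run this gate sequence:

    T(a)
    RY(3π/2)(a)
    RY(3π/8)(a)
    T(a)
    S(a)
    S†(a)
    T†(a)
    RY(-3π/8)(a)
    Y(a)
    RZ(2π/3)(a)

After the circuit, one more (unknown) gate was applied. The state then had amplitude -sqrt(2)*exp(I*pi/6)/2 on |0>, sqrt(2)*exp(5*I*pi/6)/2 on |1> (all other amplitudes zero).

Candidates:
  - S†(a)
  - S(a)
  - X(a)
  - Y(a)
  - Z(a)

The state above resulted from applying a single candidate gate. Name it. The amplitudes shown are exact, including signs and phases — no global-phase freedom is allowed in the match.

The applied gate was Z(a). Key observation: gates 3-8 undo each other exactly, leaving only the rest of the circuit to track.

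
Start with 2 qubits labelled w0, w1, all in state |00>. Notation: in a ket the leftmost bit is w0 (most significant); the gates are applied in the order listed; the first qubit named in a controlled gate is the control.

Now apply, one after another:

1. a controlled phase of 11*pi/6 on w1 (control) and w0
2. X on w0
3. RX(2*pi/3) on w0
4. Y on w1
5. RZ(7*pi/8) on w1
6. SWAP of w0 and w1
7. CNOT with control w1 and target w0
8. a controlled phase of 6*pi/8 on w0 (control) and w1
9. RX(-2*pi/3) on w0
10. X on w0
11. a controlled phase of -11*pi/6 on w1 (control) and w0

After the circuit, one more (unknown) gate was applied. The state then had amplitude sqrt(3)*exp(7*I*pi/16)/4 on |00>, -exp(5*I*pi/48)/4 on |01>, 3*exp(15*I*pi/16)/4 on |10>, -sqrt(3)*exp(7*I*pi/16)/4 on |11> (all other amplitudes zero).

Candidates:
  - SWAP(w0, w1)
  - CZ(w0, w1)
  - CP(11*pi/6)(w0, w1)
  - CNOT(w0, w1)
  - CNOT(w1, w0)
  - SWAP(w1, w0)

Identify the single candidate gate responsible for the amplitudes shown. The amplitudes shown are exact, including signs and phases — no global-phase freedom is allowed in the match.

The applied gate was CNOT(w1, w0).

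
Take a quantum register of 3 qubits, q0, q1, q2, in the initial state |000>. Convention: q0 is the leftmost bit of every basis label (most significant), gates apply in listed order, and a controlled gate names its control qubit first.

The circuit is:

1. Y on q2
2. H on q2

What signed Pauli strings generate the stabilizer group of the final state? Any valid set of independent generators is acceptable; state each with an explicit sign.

One valid set of independent stabilizer generators is -IIX, +ZII, +IZI (any independent generating set of the same group is equally correct).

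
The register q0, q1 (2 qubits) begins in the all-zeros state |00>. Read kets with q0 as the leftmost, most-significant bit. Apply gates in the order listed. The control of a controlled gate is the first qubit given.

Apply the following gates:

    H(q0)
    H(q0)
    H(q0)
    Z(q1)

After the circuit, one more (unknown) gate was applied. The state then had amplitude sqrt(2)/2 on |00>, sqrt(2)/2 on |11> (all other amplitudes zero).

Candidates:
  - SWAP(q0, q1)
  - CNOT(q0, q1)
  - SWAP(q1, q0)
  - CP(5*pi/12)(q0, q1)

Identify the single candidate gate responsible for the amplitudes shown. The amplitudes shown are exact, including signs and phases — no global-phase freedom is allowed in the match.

The unique candidate consistent with the amplitudes is CNOT(q0, q1). Key observation: gates 2-3 undo each other exactly, leaving only the rest of the circuit to track.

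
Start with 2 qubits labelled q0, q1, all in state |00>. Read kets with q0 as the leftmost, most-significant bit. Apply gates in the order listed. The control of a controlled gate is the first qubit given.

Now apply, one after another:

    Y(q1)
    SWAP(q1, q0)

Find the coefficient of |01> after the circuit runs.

The final state's coefficient on |01> equals 0.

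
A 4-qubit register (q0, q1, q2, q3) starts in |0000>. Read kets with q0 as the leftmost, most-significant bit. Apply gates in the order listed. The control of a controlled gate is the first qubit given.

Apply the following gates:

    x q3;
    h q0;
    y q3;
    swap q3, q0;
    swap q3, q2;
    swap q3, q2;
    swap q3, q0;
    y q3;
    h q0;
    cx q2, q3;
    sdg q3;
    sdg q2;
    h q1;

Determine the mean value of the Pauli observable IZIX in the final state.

In the final state, IZIX has expectation 0. Key observation: gates 2-9 undo each other exactly, leaving only the rest of the circuit to track.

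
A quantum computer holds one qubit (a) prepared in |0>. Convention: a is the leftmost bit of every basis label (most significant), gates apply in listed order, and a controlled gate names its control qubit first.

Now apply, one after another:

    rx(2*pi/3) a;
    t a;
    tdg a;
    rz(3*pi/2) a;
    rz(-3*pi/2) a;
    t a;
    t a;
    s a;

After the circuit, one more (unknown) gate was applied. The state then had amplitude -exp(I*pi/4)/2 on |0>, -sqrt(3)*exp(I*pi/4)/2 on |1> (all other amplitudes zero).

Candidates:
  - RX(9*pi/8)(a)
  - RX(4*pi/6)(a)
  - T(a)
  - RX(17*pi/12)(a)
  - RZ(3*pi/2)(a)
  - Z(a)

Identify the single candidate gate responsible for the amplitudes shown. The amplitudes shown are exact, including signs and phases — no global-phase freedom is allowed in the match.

It was RZ(3*pi/2)(a) that produced the state shown. Key observation: gates 3-6 undo each other exactly, leaving only the rest of the circuit to track.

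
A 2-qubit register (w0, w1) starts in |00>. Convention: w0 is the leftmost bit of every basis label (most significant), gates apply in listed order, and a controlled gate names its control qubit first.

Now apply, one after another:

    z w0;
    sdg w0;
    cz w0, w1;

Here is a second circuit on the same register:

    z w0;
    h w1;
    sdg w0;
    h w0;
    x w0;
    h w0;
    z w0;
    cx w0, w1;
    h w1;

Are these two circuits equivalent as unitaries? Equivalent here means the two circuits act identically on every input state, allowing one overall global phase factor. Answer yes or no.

Yes: on every input state the two circuits agree up to one overall phase factor.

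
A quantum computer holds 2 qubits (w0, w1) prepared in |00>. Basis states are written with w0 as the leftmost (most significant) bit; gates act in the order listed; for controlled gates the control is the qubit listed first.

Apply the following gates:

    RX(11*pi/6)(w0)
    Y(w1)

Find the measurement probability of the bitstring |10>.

The probability of measuring |10> is 0.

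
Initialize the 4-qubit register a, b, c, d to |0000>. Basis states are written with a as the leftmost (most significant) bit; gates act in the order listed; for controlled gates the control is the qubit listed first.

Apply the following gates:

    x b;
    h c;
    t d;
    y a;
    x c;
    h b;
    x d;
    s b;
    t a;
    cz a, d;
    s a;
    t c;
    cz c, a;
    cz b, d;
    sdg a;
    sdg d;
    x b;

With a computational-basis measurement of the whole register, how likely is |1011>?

Outcome |1011> occurs with probability 1/4.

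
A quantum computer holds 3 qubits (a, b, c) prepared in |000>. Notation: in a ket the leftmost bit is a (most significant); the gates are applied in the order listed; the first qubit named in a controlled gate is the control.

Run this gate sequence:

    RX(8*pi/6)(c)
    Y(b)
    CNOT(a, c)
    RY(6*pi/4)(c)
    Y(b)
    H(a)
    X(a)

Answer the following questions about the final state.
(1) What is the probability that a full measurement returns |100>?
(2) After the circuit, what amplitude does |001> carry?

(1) Outcome |100> occurs with probability 1/4.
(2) The amplitude on |001> is -1/4 + sqrt(3)*I/4.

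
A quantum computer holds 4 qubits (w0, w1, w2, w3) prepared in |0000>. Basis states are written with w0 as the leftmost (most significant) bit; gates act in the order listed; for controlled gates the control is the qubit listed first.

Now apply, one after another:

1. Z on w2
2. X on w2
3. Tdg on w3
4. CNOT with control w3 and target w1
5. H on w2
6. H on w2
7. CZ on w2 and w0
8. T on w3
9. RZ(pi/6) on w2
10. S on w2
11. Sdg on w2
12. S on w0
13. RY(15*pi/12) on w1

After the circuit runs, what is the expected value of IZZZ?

The expectation value of IZZZ is sqrt(2)/2.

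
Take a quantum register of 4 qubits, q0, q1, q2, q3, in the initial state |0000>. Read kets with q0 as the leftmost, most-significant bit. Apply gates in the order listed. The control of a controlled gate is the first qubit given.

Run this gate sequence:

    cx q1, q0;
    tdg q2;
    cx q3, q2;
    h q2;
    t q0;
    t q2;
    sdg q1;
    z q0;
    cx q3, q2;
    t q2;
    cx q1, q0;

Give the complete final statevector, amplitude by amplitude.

The resulting statevector has amplitude sqrt(2)/2 on |0000>, sqrt(2)*I/2 on |0010>, and 0 on every other basis state.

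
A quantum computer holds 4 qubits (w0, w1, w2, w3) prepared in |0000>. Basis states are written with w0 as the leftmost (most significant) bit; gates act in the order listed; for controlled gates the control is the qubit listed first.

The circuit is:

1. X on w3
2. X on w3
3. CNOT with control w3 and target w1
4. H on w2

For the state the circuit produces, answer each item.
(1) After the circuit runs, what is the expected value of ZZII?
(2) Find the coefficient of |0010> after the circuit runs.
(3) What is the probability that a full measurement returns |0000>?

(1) The observable ZZII averages to 1. Key observation: steps 1-2 multiply out to the identity, so the circuit reduces to the remaining gates.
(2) The final state's coefficient on |0010> equals sqrt(2)/2.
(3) The probability of measuring |0000> is 1/2.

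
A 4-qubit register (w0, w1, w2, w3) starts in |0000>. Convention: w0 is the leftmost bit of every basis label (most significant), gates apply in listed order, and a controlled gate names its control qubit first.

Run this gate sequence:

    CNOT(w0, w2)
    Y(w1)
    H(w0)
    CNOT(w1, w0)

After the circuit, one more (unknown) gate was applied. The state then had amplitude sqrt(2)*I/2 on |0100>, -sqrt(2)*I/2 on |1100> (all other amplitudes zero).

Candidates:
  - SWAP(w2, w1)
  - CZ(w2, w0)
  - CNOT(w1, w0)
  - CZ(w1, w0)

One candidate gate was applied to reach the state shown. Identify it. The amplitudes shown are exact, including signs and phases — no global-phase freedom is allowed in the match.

It was CZ(w1, w0) that produced the state shown.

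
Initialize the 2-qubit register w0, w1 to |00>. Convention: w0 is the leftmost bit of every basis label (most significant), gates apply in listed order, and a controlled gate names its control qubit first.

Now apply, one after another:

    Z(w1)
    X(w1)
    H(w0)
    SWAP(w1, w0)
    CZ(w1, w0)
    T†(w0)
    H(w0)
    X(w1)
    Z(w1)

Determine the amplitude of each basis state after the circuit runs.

After the circuit, the state carries amplitude exp(3*I*pi/4)/2 on |00>, exp(3*I*pi/4)/2 on |01>, -exp(3*I*pi/4)/2 on |10>, -exp(3*I*pi/4)/2 on |11>.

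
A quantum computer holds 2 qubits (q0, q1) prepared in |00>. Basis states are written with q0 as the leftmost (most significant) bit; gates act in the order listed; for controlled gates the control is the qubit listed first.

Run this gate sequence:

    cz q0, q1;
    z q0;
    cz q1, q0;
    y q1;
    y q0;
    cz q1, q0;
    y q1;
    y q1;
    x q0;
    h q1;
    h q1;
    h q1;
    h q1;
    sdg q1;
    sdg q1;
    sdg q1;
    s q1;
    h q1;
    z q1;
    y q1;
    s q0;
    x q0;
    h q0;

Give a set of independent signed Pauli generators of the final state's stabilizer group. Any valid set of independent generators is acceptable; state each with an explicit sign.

The stabilizer group can be generated by -XI, -IX, among other valid generating sets. Key observation: the block from step 10 through step 13 cancels to the identity and can be dropped.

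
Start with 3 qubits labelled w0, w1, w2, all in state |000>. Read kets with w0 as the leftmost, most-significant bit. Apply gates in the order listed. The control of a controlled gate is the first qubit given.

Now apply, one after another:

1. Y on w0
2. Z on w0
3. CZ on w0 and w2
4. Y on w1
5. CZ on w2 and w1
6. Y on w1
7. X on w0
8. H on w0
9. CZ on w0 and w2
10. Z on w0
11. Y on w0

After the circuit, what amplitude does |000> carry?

The amplitude on |000> is sqrt(2)/2.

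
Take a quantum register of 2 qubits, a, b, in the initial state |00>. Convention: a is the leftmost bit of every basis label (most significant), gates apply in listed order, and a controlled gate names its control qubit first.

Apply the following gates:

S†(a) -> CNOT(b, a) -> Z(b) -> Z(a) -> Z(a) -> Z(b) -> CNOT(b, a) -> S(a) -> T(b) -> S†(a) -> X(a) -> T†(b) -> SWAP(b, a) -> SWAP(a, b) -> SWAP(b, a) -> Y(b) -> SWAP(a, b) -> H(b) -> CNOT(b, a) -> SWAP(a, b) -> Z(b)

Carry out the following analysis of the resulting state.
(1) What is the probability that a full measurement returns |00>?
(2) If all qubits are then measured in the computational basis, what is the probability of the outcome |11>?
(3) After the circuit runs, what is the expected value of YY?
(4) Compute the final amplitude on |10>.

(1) The probability of measuring |00> is 1/2. Key observation: steps 1-8 multiply out to the identity, so the circuit reduces to the remaining gates.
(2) Outcome |11> occurs with probability 1/2.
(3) The observable YY averages to 1.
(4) |10> carries amplitude 0 in the final state.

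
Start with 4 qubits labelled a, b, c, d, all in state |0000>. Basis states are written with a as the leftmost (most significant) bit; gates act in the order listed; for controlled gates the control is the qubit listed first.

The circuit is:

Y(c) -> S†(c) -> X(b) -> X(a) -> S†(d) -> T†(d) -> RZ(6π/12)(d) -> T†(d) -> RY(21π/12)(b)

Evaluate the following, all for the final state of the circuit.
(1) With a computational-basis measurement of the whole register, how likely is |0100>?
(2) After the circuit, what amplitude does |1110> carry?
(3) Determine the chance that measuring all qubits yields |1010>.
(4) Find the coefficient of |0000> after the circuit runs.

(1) The probability of measuring |0100> is 0.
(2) The final state's coefficient on |1110> equals sqrt(sqrt(2) + 2)*exp(3*I*pi/4)/2.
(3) A full measurement returns |1010> with probability 1/2 - sqrt(2)/4.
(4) The final state's coefficient on |0000> equals 0.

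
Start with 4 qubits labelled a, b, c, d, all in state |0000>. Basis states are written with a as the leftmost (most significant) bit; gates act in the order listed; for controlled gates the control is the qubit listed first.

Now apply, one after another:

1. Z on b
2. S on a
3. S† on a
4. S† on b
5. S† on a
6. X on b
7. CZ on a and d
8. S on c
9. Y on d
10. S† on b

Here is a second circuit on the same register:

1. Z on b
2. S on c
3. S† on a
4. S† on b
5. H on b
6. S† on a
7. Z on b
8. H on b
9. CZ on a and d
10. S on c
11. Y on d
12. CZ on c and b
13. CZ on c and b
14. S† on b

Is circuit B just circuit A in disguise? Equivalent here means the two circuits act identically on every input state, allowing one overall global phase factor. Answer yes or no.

No: there is an input state on which the two circuits produce genuinely different outputs (not merely differing by a phase).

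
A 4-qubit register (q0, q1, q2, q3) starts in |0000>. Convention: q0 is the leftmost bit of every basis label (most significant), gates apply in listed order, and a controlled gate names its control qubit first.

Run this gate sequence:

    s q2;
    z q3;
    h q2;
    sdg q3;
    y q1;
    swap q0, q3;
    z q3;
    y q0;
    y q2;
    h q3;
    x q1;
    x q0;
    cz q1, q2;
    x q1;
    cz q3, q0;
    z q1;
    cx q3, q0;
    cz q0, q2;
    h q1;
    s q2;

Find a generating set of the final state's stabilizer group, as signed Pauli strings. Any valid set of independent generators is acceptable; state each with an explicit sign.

One valid set of independent stabilizer generators is +XIZX, -IXII, -IIYZ, +ZIIZ (any independent generating set of the same group is equally correct).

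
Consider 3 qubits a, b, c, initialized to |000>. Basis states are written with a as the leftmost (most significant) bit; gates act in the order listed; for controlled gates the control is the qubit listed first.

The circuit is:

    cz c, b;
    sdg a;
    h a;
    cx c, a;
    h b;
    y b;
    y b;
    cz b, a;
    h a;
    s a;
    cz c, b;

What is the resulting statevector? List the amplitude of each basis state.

After the circuit, the state carries amplitude sqrt(2)/2 on |000>, sqrt(2)*I/2 on |110>, and 0 on every other basis state.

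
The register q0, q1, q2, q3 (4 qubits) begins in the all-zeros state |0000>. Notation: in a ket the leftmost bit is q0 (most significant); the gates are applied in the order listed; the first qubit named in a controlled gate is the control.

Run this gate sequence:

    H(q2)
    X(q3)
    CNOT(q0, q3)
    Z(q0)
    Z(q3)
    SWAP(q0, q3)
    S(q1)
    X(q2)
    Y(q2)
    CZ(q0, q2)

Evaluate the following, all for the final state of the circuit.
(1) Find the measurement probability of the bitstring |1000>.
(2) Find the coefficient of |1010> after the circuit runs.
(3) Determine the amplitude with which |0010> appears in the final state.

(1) The probability of measuring |1000> is 1/2.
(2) |1010> carries amplitude sqrt(2)*I/2 in the final state.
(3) The final state's coefficient on |0010> equals 0.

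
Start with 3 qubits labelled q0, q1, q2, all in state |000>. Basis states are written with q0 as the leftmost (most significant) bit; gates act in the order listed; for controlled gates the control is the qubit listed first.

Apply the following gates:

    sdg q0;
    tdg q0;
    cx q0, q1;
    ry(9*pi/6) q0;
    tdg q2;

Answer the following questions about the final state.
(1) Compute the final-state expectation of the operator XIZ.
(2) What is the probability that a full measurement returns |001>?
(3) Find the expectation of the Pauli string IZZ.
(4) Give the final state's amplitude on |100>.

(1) The expectation value of XIZ is -1.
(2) Outcome |001> occurs with probability 0.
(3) In the final state, IZZ has expectation 1.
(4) The amplitude on |100> is sqrt(2)/2.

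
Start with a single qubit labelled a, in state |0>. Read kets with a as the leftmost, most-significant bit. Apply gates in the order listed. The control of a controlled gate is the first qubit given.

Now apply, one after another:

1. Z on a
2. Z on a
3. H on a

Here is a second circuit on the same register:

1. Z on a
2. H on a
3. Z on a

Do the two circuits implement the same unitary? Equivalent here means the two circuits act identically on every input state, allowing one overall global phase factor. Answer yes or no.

No: there is an input state on which the two circuits produce genuinely different outputs (not merely differing by a phase).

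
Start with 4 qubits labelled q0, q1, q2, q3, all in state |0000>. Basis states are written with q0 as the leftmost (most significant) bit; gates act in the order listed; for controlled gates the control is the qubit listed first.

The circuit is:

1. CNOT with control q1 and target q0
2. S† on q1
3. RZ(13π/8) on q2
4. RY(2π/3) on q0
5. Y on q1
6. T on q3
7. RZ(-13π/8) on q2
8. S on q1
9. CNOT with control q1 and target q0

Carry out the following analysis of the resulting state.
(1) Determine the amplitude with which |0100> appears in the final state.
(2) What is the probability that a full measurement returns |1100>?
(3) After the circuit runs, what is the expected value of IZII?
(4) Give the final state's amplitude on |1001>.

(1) The final state's coefficient on |0100> equals -sqrt(3)/2.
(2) The probability of measuring |1100> is 1/4.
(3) The expectation value of IZII is -1.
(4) The final state's coefficient on |1001> equals 0.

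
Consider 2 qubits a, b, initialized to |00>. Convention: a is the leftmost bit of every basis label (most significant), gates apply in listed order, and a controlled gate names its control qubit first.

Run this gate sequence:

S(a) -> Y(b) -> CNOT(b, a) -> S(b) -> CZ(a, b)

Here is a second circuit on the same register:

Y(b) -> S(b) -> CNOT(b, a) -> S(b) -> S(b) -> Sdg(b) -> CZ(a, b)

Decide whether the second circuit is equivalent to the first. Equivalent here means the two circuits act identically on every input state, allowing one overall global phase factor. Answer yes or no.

No, they are not equivalent — no single phase factor reconciles the two unitaries.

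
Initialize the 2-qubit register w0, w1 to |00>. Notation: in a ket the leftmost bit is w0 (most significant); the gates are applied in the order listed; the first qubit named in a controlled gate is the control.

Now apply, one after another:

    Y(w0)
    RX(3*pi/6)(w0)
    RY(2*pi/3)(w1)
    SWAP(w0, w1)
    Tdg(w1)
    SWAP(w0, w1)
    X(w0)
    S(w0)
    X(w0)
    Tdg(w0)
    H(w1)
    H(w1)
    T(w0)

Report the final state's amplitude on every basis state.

The final amplitudes are sqrt(2)*I/4 on |00>, sqrt(6)*I/4 on |01>, sqrt(2)*exp(I*pi/4)/4 on |10>, sqrt(6)*exp(I*pi/4)/4 on |11>. Key observation: steps 10-13 multiply out to the identity, so the circuit reduces to the remaining gates.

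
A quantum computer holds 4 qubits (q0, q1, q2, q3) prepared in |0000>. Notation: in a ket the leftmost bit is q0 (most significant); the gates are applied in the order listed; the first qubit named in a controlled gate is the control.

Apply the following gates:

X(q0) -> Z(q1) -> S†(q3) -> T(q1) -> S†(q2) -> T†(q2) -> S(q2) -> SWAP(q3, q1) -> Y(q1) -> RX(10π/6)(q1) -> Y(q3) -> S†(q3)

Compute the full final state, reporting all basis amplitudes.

The resulting statevector has amplitude 1/2 on |1001>, -sqrt(3)*I/2 on |1101>, and 0 on every other basis state.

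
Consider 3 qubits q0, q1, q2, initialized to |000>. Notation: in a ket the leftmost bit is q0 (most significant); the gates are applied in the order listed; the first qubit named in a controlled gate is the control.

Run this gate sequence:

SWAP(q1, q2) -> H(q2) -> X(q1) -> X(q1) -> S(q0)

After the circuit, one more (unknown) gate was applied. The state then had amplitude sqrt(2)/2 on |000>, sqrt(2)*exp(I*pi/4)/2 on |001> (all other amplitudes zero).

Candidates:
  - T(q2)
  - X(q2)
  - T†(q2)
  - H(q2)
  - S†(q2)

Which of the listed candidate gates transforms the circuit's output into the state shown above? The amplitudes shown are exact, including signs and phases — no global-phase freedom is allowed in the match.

It was T(q2) that produced the state shown. Key observation: the block from step 3 through step 4 cancels to the identity and can be dropped.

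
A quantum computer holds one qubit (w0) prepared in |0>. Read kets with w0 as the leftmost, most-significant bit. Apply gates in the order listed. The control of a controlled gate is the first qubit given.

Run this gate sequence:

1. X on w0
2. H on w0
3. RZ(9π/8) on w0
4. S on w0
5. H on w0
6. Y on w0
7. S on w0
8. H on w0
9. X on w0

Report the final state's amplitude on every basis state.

The final amplitudes are sqrt(2)*(-1 - (1 + I)*exp(5*I*pi/8) + I)*exp(7*I*pi/16)/4 on |0>, sqrt(2)*(1 + I + (1 - I)*exp(5*I*pi/8))*exp(7*I*pi/16)/4 on |1>.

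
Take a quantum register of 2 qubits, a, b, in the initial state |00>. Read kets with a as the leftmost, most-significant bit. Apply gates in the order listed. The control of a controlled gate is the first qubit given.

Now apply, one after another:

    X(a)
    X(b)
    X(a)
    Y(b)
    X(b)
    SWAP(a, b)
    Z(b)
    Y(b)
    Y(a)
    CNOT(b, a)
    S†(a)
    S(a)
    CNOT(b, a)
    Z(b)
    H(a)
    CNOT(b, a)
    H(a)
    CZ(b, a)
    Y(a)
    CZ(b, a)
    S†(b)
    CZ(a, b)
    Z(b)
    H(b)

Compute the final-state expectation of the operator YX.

The expectation value of YX is 0. Key observation: gates 10-13 undo each other exactly, leaving only the rest of the circuit to track.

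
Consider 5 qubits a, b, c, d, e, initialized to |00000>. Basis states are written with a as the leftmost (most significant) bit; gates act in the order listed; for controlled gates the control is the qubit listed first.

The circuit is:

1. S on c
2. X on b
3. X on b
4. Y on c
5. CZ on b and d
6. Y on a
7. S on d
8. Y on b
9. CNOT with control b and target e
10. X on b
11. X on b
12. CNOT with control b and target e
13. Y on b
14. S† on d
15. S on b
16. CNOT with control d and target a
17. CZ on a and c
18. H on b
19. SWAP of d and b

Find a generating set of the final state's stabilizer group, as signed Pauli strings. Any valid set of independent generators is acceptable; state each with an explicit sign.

The final state is stabilized by the group generated by +IIIXI, -ZIIII, +IZIII, -IIZII, +IIIIZ; other independent generating sets are equally valid. Key observation: the block from step 8 through step 13 cancels to the identity and can be dropped.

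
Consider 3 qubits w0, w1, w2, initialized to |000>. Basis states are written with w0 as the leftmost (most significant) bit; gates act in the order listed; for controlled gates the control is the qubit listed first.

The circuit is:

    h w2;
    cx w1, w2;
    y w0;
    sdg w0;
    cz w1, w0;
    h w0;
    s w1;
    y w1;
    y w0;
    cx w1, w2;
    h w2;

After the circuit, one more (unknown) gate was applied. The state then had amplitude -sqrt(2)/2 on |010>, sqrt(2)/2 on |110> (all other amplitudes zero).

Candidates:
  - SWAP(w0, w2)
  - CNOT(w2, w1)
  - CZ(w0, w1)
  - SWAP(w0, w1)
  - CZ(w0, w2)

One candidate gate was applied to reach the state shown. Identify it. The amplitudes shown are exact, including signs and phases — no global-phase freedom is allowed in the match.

The applied gate was CZ(w0, w1).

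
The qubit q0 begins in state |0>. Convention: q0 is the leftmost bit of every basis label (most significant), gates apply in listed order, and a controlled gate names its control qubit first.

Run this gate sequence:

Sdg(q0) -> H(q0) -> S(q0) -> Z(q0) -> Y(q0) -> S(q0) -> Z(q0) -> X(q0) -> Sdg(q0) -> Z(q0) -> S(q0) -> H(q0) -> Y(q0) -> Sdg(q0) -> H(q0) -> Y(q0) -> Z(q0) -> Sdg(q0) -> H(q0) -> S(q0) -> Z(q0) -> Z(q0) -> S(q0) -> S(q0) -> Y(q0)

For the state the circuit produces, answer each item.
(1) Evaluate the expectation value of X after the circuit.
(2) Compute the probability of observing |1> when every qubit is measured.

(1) The observable X averages to 1.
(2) Outcome |1> occurs with probability 1/2.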